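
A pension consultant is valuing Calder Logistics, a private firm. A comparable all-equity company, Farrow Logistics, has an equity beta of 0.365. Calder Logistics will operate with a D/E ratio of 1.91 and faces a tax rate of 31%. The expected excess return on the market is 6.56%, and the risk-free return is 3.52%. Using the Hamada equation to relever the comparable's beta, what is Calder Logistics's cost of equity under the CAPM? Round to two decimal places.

9.07%

β_L = β_U × [1 + (1 − t)(D/E)] = 0.365 × [1 + (1 − 0.31) × 1.91]
    = 0.365 × [1 + 0.69 × 1.91] = 0.365 × 2.3179 = 0.8460
E(R) = R_f + β_L × MRP = 3.52% + 0.8460 × 6.56% = 9.07%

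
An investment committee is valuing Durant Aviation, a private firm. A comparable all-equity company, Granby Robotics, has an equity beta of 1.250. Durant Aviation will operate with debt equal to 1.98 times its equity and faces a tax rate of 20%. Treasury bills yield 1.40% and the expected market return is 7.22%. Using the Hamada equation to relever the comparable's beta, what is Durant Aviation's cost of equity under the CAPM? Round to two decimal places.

β_L = β_U × [1 + (1 − t)(D/E)] = 1.250 × [1 + (1 − 0.20) × 1.98]
    = 1.250 × [1 + 0.80 × 1.98] = 1.250 × 2.5840 = 3.2300
MRP = 7.22% − 1.40% = 5.82%
E(R) = R_f + β_L × MRP = 1.40% + 3.2300 × 5.82% = 20.20%

20.20%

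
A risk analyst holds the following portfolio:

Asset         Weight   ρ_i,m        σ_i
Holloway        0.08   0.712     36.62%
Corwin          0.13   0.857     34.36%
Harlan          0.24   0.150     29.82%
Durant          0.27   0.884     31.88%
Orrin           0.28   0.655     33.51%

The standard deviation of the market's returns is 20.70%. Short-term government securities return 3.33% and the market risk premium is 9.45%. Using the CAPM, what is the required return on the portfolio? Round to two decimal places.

12.80%

β_Holloway = 0.712 × 36.62% / 20.70% = 1.2596
β_Corwin = 0.857 × 34.36% / 20.70% = 1.4225
β_Harlan = 0.150 × 29.82% / 20.70% = 0.2161
β_Durant = 0.884 × 31.88% / 20.70% = 1.3614
β_Orrin = 0.655 × 33.51% / 20.70% = 1.0603
β_P = Σ w_i β_i = 0.08×1.2596 + 0.13×1.4225 + 0.24×0.2161 + 0.27×1.3614 + 0.28×1.0603 = 1.0020
E(R_P) = R_f + β_P × MRP = 3.33% + 1.0020 × 9.45% = 12.80%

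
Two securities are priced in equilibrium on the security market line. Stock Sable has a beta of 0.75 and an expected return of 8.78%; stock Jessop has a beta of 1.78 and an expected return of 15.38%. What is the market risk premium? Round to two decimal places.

6.41%

Both satisfy E(R) = R_f + β·MRP, so the slope of the SML is
MRP = (15.38% − 8.78%) / (1.78 − 0.75) = 6.60% / 1.03 = 6.4078%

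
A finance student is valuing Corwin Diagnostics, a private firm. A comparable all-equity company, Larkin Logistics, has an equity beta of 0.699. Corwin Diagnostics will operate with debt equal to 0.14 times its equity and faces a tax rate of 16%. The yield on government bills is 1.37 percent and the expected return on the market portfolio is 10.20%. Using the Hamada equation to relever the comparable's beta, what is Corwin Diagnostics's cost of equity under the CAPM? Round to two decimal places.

8.27%

β_L = β_U × [1 + (1 − t)(D/E)] = 0.699 × [1 + (1 − 0.16) × 0.14]
    = 0.699 × [1 + 0.84 × 0.14] = 0.699 × 1.1176 = 0.7812
MRP = 10.20% − 1.37% = 8.83%
E(R) = R_f + β_L × MRP = 1.37% + 0.7812 × 8.83% = 8.27%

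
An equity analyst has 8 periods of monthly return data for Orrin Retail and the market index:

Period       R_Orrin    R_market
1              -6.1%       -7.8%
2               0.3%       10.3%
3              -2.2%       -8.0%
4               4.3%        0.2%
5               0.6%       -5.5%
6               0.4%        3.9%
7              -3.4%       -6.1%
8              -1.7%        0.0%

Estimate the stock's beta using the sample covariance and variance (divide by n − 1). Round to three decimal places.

Mean R_i = (-6.1 + 0.3 − 2.2 + 4.3 + 0.6 + 0.4 − 3.4 − 1.7) / 8 = -0.9750%
Mean R_m = (-7.8 + 10.3 − 8.0 + 0.2 − 5.5 + 3.9 − 6.1 + 0.0) / 8 = -1.6250%
Σ(R_i − R̄_i)(R_m − R̄_m) = 75.4550  ⇒  Cov = 75.4550 / 7 = 10.7793
Σ(R_m − R̄_m)² = 292.5150  ⇒  Var(R_m) = 292.5150 / 7 = 41.7879
β = Cov / Var(R_m) = 10.7793 / 41.7879 = 0.2580

0.258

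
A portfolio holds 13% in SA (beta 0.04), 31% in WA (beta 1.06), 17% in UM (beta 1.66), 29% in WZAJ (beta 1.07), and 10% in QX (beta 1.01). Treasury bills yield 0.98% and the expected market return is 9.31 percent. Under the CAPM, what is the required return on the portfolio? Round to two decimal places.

β_P = Σ w_i β_i = 0.13×0.04 + 0.31×1.06 + 0.17×1.66 + 0.29×1.07 + 0.10×1.01 = 1.0273
MRP = 9.31% − 0.98% = 8.33%
E(R_P) = R_f + β_P × MRP = 0.98% + 1.0273 × 8.33% = 9.54%

9.54%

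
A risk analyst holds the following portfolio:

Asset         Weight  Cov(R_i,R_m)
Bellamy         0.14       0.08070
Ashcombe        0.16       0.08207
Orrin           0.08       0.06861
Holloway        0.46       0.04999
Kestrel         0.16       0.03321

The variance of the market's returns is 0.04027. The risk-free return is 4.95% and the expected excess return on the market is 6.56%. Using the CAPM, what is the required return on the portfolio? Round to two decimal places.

β_Bellamy = 0.08070 / 0.04027 = 2.0040
β_Ashcombe = 0.08207 / 0.04027 = 2.0380
β_Orrin = 0.06861 / 0.04027 = 1.7037
β_Holloway = 0.04999 / 0.04027 = 1.2414
β_Kestrel = 0.03321 / 0.04027 = 0.8247
β_P = Σ w_i β_i = 0.14×2.0040 + 0.16×2.0380 + 0.08×1.7037 + 0.46×1.2414 + 0.16×0.8247 = 1.4459
E(R_P) = R_f + β_P × MRP = 4.95% + 1.4459 × 6.56% = 14.44%

14.44%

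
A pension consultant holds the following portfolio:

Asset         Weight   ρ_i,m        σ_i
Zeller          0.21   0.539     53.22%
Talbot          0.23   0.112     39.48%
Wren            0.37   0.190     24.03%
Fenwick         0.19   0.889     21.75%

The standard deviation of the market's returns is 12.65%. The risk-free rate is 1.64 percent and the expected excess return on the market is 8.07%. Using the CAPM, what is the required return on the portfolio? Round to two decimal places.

β_Zeller = 0.539 × 53.22% / 12.65% = 2.2676
β_Talbot = 0.112 × 39.48% / 12.65% = 0.3495
β_Wren = 0.190 × 24.03% / 12.65% = 0.3609
β_Fenwick = 0.889 × 21.75% / 12.65% = 1.5285
β_P = Σ w_i β_i = 0.21×2.2676 + 0.23×0.3495 + 0.37×0.3609 + 0.19×1.5285 = 0.9805
E(R_P) = R_f + β_P × MRP = 1.64% + 0.9805 × 8.07% = 9.55%

9.55%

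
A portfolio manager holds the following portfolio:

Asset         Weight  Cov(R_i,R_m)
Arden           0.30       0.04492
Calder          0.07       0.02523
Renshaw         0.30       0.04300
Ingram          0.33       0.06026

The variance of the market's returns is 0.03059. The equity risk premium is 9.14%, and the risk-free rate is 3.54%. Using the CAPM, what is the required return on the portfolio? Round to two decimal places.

β_Arden = 0.04492 / 0.03059 = 1.4685
β_Calder = 0.02523 / 0.03059 = 0.8248
β_Renshaw = 0.04300 / 0.03059 = 1.4057
β_Ingram = 0.06026 / 0.03059 = 1.9699
β_P = Σ w_i β_i = 0.30×1.4685 + 0.07×0.8248 + 0.30×1.4057 + 0.33×1.9699 = 1.5701
E(R_P) = R_f + β_P × MRP = 3.54% + 1.5701 × 9.14% = 17.89%

17.89%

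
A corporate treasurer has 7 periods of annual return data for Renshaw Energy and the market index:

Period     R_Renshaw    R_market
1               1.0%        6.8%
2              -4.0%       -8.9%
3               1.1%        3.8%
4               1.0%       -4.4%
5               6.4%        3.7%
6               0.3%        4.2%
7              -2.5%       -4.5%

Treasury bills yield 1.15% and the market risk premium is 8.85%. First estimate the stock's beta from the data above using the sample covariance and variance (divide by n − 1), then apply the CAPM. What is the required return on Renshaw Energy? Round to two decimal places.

4.43%

Mean R_i = (1.0 − 4.0 + 1.1 + 1.0 + 6.4 + 0.3 − 2.5) / 7 = 0.4714%
Mean R_m = (6.8 − 8.9 + 3.8 − 4.4 + 3.7 + 4.2 − 4.5) / 7 = 0.1000%
Σ(R_i − R̄_i)(R_m − R̄_m) = 78.0400  ⇒  Cov = 78.0400 / 6 = 13.0067
Σ(R_m − R̄_m)² = 210.7600  ⇒  Var(R_m) = 210.7600 / 6 = 35.1267
β = Cov / Var(R_m) = 13.0067 / 35.1267 = 0.3703
E(R) = R_f + β × MRP = 1.15% + 0.3703 × 8.85% = 4.43%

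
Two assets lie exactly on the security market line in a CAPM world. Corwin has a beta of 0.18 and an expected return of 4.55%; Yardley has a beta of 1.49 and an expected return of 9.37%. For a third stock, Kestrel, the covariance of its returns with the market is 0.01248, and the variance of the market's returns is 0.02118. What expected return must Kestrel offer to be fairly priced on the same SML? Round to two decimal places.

6.06%

MRP = (9.37% − 4.55%) / (1.49 − 0.18) = 3.6794%
R_f = 4.55% − 0.18 × 3.6794% = 3.8877%
β_Kestrel = Cov / Var(R_m) = 0.01248 / 0.02118 = 0.5892
E(R_Kestrel) = R_f + β × MRP = 3.8877% + 0.5892 × 3.6794% = 6.06%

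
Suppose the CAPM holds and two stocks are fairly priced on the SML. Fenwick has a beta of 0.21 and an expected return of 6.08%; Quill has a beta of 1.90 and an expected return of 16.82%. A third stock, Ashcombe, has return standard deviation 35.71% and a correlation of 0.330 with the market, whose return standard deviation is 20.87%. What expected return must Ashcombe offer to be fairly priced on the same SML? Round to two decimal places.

MRP = (16.82% − 6.08%) / (1.90 − 0.21) = 6.3550%
R_f = 6.08% − 0.21 × 6.3550% = 4.7455%
β_Ashcombe = ρ·σ_i/σ_m = 0.330 × 35.71 / 20.87 = 0.5647
E(R_Ashcombe) = R_f + β × MRP = 4.7455% + 0.5647 × 6.3550% = 8.33%

8.33%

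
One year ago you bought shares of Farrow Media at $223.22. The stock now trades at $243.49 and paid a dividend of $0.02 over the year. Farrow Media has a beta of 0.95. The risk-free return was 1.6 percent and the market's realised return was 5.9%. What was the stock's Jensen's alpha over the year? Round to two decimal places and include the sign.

+3.40%

Realised HPR = (P1 + D1 − P0) / P0 = (243.49 + 0.02 − 223.22) / 223.22 = 20.29 / 223.22 = 9.0897%
MRP = 5.9% − 1.6% = 4.30%
CAPM required = R_f + β·MRP = 1.6% + 0.95 × 4.3% = 5.6850%
α = realised − required = 9.0897% − 5.6850% = +3.40%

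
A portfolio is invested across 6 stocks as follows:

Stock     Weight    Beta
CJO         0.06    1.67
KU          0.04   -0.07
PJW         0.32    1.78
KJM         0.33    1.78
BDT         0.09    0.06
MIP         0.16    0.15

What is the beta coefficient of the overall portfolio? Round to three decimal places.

β_P = Σ w_i β_i = 0.06×1.67 + 0.04×-0.07 + 0.32×1.78 + 0.33×1.78 + 0.09×0.06 + 0.16×0.15 = 1.2838

1.284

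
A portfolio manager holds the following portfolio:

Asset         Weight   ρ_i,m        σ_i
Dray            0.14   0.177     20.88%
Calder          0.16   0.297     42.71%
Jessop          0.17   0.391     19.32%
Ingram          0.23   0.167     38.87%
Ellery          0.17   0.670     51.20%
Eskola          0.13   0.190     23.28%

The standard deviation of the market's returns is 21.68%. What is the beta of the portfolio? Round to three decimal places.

0.541

β_Dray = 0.177 × 20.88% / 21.68% = 0.1705
β_Calder = 0.297 × 42.71% / 21.68% = 0.5851
β_Jessop = 0.391 × 19.32% / 21.68% = 0.3484
β_Ingram = 0.167 × 38.87% / 21.68% = 0.2994
β_Ellery = 0.670 × 51.20% / 21.68% = 1.5823
β_Eskola = 0.190 × 23.28% / 21.68% = 0.2040
β_P = Σ w_i β_i = 0.14×0.1705 + 0.16×0.5851 + 0.17×0.3484 + 0.23×0.2994 + 0.17×1.5823 + 0.13×0.2040 = 0.5411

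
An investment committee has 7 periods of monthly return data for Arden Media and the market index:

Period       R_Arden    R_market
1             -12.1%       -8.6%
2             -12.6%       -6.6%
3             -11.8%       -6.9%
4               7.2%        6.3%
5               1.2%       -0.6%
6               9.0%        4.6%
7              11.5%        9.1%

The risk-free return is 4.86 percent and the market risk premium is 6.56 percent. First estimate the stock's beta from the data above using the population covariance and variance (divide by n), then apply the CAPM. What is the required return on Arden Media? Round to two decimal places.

Mean R_i = (-12.1 − 12.6 − 11.8 + 7.2 + 1.2 + 9.0 + 11.5) / 7 = -1.0857%
Mean R_m = (-8.6 − 6.6 − 6.9 + 6.3 − 0.6 + 4.6 + 9.1) / 7 = -0.3857%
Σ(R_i − R̄_i)(R_m − R̄_m) = 456.3986  ⇒  Cov = 456.3986 / 7 = 65.1998
Σ(R_m − R̄_m)² = 308.1086  ⇒  Var(R_m) = 308.1086 / 7 = 44.0155
β = Cov / Var(R_m) = 65.1998 / 44.0155 = 1.4813
E(R) = R_f + β × MRP = 4.86% + 1.4813 × 6.56% = 14.58%

14.58%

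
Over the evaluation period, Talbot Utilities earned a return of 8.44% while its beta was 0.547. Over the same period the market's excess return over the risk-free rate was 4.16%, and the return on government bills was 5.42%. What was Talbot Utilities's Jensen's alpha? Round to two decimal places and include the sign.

CAPM benchmark = R_f + β(R_m − R_f) = 5.42% + 0.547 × 4.16% = 7.69552%
α = actual − benchmark = 8.44% − 7.69552% = +0.74%

+0.74%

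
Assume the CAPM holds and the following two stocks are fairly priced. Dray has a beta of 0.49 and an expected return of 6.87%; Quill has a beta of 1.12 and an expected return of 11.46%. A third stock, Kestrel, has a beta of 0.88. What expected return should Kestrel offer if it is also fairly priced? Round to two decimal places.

9.71%

MRP (SML slope) = (11.46% − 6.87%) / (1.12 − 0.49) = 4.59% / 0.63 = 7.2857%
R_f (intercept) = 6.87% − 0.49 × 7.2857% = 3.3000%
E(R_Kestrel) = R_f + β × MRP = 3.3000% + 0.88 × 7.2857% = 9.71%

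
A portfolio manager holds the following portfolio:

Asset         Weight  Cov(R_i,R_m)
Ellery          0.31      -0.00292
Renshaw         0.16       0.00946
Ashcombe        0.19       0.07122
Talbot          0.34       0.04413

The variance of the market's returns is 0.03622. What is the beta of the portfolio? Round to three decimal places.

β_Ellery = -0.00292 / 0.03622 = -0.0806
β_Renshaw = 0.00946 / 0.03622 = 0.2612
β_Ashcombe = 0.07122 / 0.03622 = 1.9663
β_Talbot = 0.04413 / 0.03622 = 1.2184
β_P = Σ w_i β_i = 0.31×-0.0806 + 0.16×0.2612 + 0.19×1.9663 + 0.34×1.2184 = 0.8047

0.805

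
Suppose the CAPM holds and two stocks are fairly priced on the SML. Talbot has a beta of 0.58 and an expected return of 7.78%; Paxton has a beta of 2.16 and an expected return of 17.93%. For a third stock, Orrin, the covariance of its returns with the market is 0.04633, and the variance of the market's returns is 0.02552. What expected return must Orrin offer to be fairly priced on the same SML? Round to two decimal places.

MRP = (17.93% − 7.78%) / (2.16 − 0.58) = 6.4241%
R_f = 7.78% − 0.58 × 6.4241% = 4.0540%
β_Orrin = Cov / Var(R_m) = 0.04633 / 0.02552 = 1.8154
E(R_Orrin) = R_f + β × MRP = 4.0540% + 1.8154 × 6.4241% = 15.72%

15.72%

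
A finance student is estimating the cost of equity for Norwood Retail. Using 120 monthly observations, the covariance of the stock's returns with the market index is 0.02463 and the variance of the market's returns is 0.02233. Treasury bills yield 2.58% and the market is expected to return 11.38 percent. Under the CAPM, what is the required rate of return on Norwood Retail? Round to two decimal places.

β = Cov(R_i, R_m) / Var(R_m) = 0.02463 / 0.02233 = 1.1030
MRP = 11.38% − 2.58% = 8.80%
E(R) = R_f + β × MRP = 2.58% + 1.1030 × 8.80% = 12.29%

12.29%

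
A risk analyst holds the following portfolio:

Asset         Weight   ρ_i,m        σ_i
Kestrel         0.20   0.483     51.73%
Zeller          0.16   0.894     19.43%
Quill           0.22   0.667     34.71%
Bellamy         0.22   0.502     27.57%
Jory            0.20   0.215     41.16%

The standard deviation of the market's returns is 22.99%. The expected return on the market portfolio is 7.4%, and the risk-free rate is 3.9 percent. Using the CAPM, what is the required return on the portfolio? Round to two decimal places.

β_Kestrel = 0.483 × 51.73% / 22.99% = 1.0868
β_Zeller = 0.894 × 19.43% / 22.99% = 0.7556
β_Quill = 0.667 × 34.71% / 22.99% = 1.0070
β_Bellamy = 0.502 × 27.57% / 22.99% = 0.6020
β_Jory = 0.215 × 41.16% / 22.99% = 0.3849
β_P = Σ w_i β_i = 0.20×1.0868 + 0.16×0.7556 + 0.22×1.0070 + 0.22×0.6020 + 0.20×0.3849 = 0.7692
MRP = 7.4% − 3.9% = 3.50%
E(R_P) = R_f + β_P × MRP = 3.9% + 0.7692 × 3.5% = 6.59%

6.59%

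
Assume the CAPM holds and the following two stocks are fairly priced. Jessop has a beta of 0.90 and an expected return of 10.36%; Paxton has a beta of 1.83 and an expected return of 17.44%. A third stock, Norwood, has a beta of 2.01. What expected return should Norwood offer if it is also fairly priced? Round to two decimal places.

18.81%

MRP (SML slope) = (17.44% − 10.36%) / (1.83 − 0.90) = 7.08% / 0.93 = 7.6129%
R_f (intercept) = 10.36% − 0.90 × 7.6129% = 3.5084%
E(R_Norwood) = R_f + β × MRP = 3.5084% + 2.01 × 7.6129% = 18.81%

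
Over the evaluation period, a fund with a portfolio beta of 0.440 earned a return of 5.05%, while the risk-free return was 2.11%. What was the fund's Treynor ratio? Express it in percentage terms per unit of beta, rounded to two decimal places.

6.68%

Treynor = (R_P − R_f) / β_P = (5.05% − 2.11%) / 0.4400 = 2.94% / 0.4400 = 6.68%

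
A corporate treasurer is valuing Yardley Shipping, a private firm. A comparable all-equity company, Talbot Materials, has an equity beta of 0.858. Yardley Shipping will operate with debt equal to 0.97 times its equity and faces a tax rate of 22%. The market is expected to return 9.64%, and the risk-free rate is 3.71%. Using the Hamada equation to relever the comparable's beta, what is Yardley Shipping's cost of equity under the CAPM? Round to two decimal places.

β_L = β_U × [1 + (1 − t)(D/E)] = 0.858 × [1 + (1 − 0.22) × 0.97]
    = 0.858 × [1 + 0.78 × 0.97] = 0.858 × 1.7566 = 1.5072
MRP = 9.64% − 3.71% = 5.93%
E(R) = R_f + β_L × MRP = 3.71% + 1.5072 × 5.93% = 12.65%

12.65%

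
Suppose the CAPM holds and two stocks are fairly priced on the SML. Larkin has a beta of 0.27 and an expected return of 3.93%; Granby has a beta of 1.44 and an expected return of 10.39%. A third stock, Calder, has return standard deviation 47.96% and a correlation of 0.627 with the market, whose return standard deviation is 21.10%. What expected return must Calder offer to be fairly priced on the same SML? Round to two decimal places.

10.31%

MRP = (10.39% − 3.93%) / (1.44 − 0.27) = 5.5214%
R_f = 3.93% − 0.27 × 5.5214% = 2.4392%
β_Calder = ρ·σ_i/σ_m = 0.627 × 47.96 / 21.10 = 1.4252
E(R_Calder) = R_f + β × MRP = 2.4392% + 1.4252 × 5.5214% = 10.31%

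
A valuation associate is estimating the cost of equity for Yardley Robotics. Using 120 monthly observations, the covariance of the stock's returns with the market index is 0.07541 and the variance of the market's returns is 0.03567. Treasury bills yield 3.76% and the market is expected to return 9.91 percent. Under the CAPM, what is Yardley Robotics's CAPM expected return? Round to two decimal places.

16.76%

β = Cov(R_i, R_m) / Var(R_m) = 0.07541 / 0.03567 = 2.1141
MRP = 9.91% − 3.76% = 6.15%
E(R) = R_f + β × MRP = 3.76% + 2.1141 × 6.15% = 16.76%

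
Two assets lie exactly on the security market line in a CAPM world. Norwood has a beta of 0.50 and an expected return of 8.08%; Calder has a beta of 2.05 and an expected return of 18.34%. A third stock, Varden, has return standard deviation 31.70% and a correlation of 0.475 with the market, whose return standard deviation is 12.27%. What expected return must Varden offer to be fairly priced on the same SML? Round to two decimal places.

12.89%

MRP = (18.34% − 8.08%) / (2.05 − 0.50) = 6.6194%
R_f = 8.08% − 0.50 × 6.6194% = 4.7703%
β_Varden = ρ·σ_i/σ_m = 0.475 × 31.70 / 12.27 = 1.2272
E(R_Varden) = R_f + β × MRP = 4.7703% + 1.2272 × 6.6194% = 12.89%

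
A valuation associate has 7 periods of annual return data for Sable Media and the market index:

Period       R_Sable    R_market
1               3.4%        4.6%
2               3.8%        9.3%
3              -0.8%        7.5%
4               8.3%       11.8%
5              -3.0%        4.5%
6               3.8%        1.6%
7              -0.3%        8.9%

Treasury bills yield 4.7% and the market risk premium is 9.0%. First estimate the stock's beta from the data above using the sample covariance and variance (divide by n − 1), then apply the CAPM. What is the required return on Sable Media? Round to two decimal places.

8.16%

Mean R_i = (3.4 + 3.8 − 0.8 + 8.3 − 3.0 + 3.8 − 0.3) / 7 = 2.1714%
Mean R_m = (4.6 + 9.3 + 7.5 + 11.8 + 4.5 + 1.6 + 8.9) / 7 = 6.8857%
Σ(R_i − R̄_i)(R_m − R̄_m) = 28.1671  ⇒  Cov = 28.1671 / 6 = 4.6945
Σ(R_m − R̄_m)² = 73.2686  ⇒  Var(R_m) = 73.2686 / 6 = 12.2114
β = Cov / Var(R_m) = 4.6945 / 12.2114 = 0.3844
E(R) = R_f + β × MRP = 4.7% + 0.3844 × 9.0% = 8.16%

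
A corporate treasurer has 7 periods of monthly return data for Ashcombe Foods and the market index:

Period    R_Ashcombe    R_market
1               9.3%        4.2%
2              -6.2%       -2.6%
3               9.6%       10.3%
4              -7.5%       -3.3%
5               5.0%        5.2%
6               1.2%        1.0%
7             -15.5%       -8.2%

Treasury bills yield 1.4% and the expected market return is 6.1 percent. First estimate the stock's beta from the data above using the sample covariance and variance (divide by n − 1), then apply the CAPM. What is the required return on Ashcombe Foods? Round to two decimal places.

8.27%

Mean R_i = (9.3 − 6.2 + 9.6 − 7.5 + 5.0 + 1.2 − 15.5) / 7 = -0.5857%
Mean R_m = (4.2 − 2.6 + 10.3 − 3.3 + 5.2 + 1.0 − 8.2) / 7 = 0.9429%
Σ(R_i − R̄_i)(R_m − R̄_m) = 336.9757  ⇒  Cov = 336.9757 / 6 = 56.1626
Σ(R_m − R̄_m)² = 230.4371  ⇒  Var(R_m) = 230.4371 / 6 = 38.4062
β = Cov / Var(R_m) = 56.1626 / 38.4062 = 1.4623
MRP = 6.1% − 1.4% = 4.70%
E(R) = R_f + β × MRP = 1.4% + 1.4623 × 4.7% = 8.27%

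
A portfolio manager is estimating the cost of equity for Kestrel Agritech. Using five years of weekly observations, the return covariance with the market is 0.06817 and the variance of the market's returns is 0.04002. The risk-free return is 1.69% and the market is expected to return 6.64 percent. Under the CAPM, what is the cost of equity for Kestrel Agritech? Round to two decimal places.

β = Cov(R_i, R_m) / Var(R_m) = 0.06817 / 0.04002 = 1.7034
MRP = 6.64% − 1.69% = 4.95%
E(R) = R_f + β × MRP = 1.69% + 1.7034 × 4.95% = 10.12%

10.12%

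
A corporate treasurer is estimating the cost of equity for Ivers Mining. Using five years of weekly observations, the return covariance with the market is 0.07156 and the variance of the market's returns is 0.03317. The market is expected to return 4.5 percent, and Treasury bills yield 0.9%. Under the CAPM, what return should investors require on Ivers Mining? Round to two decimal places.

β = Cov(R_i, R_m) / Var(R_m) = 0.07156 / 0.03317 = 2.1574
MRP = 4.5% − 0.9% = 3.60%
E(R) = R_f + β × MRP = 0.9% + 2.1574 × 3.6% = 8.67%

8.67%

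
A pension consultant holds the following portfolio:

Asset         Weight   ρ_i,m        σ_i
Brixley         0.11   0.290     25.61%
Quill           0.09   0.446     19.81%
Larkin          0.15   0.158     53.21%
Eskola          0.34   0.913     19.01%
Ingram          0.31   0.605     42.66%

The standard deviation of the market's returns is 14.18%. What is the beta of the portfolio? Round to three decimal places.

β_Brixley = 0.290 × 25.61% / 14.18% = 0.5238
β_Quill = 0.446 × 19.81% / 14.18% = 0.6231
β_Larkin = 0.158 × 53.21% / 14.18% = 0.5929
β_Eskola = 0.913 × 19.01% / 14.18% = 1.2240
β_Ingram = 0.605 × 42.66% / 14.18% = 1.8201
β_P = Σ w_i β_i = 0.11×0.5238 + 0.09×0.6231 + 0.15×0.5929 + 0.34×1.2240 + 0.31×1.8201 = 1.1830

1.183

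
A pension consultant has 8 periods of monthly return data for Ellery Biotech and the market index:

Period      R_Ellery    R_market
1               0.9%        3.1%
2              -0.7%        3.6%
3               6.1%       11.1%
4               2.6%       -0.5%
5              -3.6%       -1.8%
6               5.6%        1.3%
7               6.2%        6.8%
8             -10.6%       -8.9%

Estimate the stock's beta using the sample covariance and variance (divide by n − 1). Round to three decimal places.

0.822

Mean R_i = (0.9 − 0.7 + 6.1 + 2.6 − 3.6 + 5.6 + 6.2 − 10.6) / 8 = 0.8125%
Mean R_m = (3.1 + 3.6 + 11.1 − 0.5 − 1.8 + 1.3 + 6.8 − 8.9) / 8 = 1.8375%
Σ(R_i − R̄_i)(R_m − R̄_m) = 204.9963  ⇒  Cov = 204.9963 / 7 = 29.2852
Σ(R_m − R̄_m)² = 249.3988  ⇒  Var(R_m) = 249.3988 / 7 = 35.6284
β = Cov / Var(R_m) = 29.2852 / 35.6284 = 0.8220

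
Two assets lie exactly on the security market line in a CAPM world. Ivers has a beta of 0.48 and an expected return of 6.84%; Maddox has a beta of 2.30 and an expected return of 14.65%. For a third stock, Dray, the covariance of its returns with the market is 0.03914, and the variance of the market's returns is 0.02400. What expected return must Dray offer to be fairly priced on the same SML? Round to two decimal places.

11.78%

MRP = (14.65% − 6.84%) / (2.30 − 0.48) = 4.2912%
R_f = 6.84% − 0.48 × 4.2912% = 4.7802%
β_Dray = Cov / Var(R_m) = 0.03914 / 0.02400 = 1.6308
E(R_Dray) = R_f + β × MRP = 4.7802% + 1.6308 × 4.2912% = 11.78%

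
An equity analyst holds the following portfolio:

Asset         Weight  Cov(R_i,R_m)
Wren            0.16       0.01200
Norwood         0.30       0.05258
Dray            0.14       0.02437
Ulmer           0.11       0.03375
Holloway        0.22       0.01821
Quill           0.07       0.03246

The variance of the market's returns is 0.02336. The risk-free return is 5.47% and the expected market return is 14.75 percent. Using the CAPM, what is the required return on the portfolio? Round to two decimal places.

β_Wren = 0.01200 / 0.02336 = 0.5137
β_Norwood = 0.05258 / 0.02336 = 2.2509
β_Dray = 0.02437 / 0.02336 = 1.0432
β_Ulmer = 0.03375 / 0.02336 = 1.4448
β_Holloway = 0.01821 / 0.02336 = 0.7795
β_Quill = 0.03246 / 0.02336 = 1.3896
β_P = Σ w_i β_i = 0.16×0.5137 + 0.30×2.2509 + 0.14×1.0432 + 0.11×1.4448 + 0.22×0.7795 + 0.07×1.3896 = 1.3312
MRP = 14.75% − 5.47% = 9.28%
E(R_P) = R_f + β_P × MRP = 5.47% + 1.3312 × 9.28% = 17.82%

17.82%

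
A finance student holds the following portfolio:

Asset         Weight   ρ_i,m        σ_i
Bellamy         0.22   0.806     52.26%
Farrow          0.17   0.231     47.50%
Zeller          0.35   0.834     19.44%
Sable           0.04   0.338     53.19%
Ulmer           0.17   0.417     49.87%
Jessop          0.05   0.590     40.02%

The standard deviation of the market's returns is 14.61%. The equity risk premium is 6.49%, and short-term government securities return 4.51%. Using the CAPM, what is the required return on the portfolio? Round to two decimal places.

14.39%

β_Bellamy = 0.806 × 52.26% / 14.61% = 2.8831
β_Farrow = 0.231 × 47.50% / 14.61% = 0.7510
β_Zeller = 0.834 × 19.44% / 14.61% = 1.1097
β_Sable = 0.338 × 53.19% / 14.61% = 1.2305
β_Ulmer = 0.417 × 49.87% / 14.61% = 1.4234
β_Jessop = 0.590 × 40.02% / 14.61% = 1.6161
β_P = Σ w_i β_i = 0.22×2.8831 + 0.17×0.7510 + 0.35×1.1097 + 0.04×1.2305 + 0.17×1.4234 + 0.05×1.6161 = 1.5224
E(R_P) = R_f + β_P × MRP = 4.51% + 1.5224 × 6.49% = 14.39%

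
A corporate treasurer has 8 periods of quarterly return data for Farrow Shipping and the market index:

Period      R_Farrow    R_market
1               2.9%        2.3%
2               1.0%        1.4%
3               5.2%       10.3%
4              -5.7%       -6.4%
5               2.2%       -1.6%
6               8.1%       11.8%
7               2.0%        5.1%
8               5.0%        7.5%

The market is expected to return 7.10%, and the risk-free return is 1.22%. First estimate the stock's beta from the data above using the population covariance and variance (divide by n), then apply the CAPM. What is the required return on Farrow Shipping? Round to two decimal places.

4.78%

Mean R_i = (2.9 + 1.0 + 5.2 − 5.7 + 2.2 + 8.1 + 2.0 + 5.0) / 8 = 2.5875%
Mean R_m = (2.3 + 1.4 + 10.3 − 6.4 − 1.6 + 11.8 + 5.1 + 7.5) / 8 = 3.8000%
Σ(R_i − R̄_i)(R_m − R̄_m) = 159.2100  ⇒  Cov = 159.2100 / 8 = 19.9013
Σ(R_m − R̄_m)² = 262.8400  ⇒  Var(R_m) = 262.8400 / 8 = 32.8550
β = Cov / Var(R_m) = 19.9013 / 32.8550 = 0.6057
MRP = 7.10% − 1.22% = 5.88%
E(R) = R_f + β × MRP = 1.22% + 0.6057 × 5.88% = 4.78%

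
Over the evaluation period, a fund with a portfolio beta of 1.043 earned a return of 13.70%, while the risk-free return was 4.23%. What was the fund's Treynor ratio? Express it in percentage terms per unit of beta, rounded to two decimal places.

9.08%

Treynor = (R_P − R_f) / β_P = (13.70% − 4.23%) / 1.0430 = 9.47% / 1.0430 = 9.08%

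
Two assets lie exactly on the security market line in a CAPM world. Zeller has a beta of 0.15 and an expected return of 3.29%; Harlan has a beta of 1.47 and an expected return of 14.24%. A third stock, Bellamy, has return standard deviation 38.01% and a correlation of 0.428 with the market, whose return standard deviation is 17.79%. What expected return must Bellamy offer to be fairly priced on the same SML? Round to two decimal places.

9.63%

MRP = (14.24% − 3.29%) / (1.47 − 0.15) = 8.2955%
R_f = 3.29% − 0.15 × 8.2955% = 2.0457%
β_Bellamy = ρ·σ_i/σ_m = 0.428 × 38.01 / 17.79 = 0.9145
E(R_Bellamy) = R_f + β × MRP = 2.0457% + 0.9145 × 8.2955% = 9.63%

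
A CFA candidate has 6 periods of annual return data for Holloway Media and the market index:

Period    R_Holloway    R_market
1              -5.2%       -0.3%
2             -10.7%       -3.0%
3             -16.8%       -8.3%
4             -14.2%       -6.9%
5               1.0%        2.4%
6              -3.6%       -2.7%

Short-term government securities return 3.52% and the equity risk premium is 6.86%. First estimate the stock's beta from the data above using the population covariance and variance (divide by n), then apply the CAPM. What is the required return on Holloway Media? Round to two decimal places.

Mean R_i = (-5.2 − 10.7 − 16.8 − 14.2 + 1.0 − 3.6) / 6 = -8.2500%
Mean R_m = (-0.3 − 3.0 − 8.3 − 6.9 + 2.4 − 2.7) / 6 = -3.1333%
Σ(R_i − R̄_i)(R_m − R̄_m) = 128.1000  ⇒  Cov = 128.1000 / 6 = 21.3500
Σ(R_m − R̄_m)² = 79.7333  ⇒  Var(R_m) = 79.7333 / 6 = 13.2889
β = Cov / Var(R_m) = 21.3500 / 13.2889 = 1.6066
E(R) = R_f + β × MRP = 3.52% + 1.6066 × 6.86% = 14.54%

14.54%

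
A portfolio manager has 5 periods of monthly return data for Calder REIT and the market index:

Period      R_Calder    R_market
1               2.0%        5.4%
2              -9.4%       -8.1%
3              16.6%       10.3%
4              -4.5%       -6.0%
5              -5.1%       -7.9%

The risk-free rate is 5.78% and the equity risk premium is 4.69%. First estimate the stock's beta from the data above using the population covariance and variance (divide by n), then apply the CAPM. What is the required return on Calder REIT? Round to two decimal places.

Mean R_i = (2.0 − 9.4 + 16.6 − 4.5 − 5.1) / 5 = -0.0800%
Mean R_m = (5.4 − 8.1 + 10.3 − 6.0 − 7.9) / 5 = -1.2600%
Σ(R_i − R̄_i)(R_m − R̄_m) = 324.7060  ⇒  Cov = 324.7060 / 5 = 64.9412
Σ(R_m − R̄_m)² = 291.3320  ⇒  Var(R_m) = 291.3320 / 5 = 58.2664
β = Cov / Var(R_m) = 64.9412 / 58.2664 = 1.1146
E(R) = R_f + β × MRP = 5.78% + 1.1146 × 4.69% = 11.01%

11.01%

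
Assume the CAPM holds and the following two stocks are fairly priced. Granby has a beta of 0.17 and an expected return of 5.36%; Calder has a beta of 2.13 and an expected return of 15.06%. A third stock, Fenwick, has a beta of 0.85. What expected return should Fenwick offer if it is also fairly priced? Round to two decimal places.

8.73%

MRP (SML slope) = (15.06% − 5.36%) / (2.13 − 0.17) = 9.70% / 1.96 = 4.9490%
R_f (intercept) = 5.36% − 0.17 × 4.9490% = 4.5187%
E(R_Fenwick) = R_f + β × MRP = 4.5187% + 0.85 × 4.9490% = 8.73%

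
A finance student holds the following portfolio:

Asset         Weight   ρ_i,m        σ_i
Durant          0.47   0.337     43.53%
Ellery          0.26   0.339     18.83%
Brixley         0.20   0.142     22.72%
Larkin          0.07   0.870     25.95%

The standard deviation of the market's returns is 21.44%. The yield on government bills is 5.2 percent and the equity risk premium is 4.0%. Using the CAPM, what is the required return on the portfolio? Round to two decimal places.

β_Durant = 0.337 × 43.53% / 21.44% = 0.6842
β_Ellery = 0.339 × 18.83% / 21.44% = 0.2977
β_Brixley = 0.142 × 22.72% / 21.44% = 0.1505
β_Larkin = 0.870 × 25.95% / 21.44% = 1.0530
β_P = Σ w_i β_i = 0.47×0.6842 + 0.26×0.2977 + 0.20×0.1505 + 0.07×1.0530 = 0.5028
E(R_P) = R_f + β_P × MRP = 5.2% + 0.5028 × 4.0% = 7.21%

7.21%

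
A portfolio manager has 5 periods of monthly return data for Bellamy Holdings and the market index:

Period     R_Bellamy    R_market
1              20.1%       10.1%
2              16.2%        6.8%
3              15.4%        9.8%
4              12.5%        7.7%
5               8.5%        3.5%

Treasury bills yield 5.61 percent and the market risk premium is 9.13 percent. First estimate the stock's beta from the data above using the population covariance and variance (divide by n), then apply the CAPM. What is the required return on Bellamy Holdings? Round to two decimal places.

Mean R_i = (20.1 + 16.2 + 15.4 + 12.5 + 8.5) / 5 = 14.5400%
Mean R_m = (10.1 + 6.8 + 9.8 + 7.7 + 3.5) / 5 = 7.5800%
Σ(R_i − R̄_i)(R_m − R̄_m) = 39.0240  ⇒  Cov = 39.0240 / 5 = 7.8048
Σ(R_m − R̄_m)² = 28.5480  ⇒  Var(R_m) = 28.5480 / 5 = 5.7096
β = Cov / Var(R_m) = 7.8048 / 5.7096 = 1.3670
E(R) = R_f + β × MRP = 5.61% + 1.3670 × 9.13% = 18.09%

18.09%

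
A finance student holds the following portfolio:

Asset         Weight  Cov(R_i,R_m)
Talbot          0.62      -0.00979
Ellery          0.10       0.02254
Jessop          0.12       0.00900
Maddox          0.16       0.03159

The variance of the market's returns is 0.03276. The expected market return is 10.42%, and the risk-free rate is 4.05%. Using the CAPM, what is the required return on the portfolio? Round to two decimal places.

β_Talbot = -0.00979 / 0.03276 = -0.2988
β_Ellery = 0.02254 / 0.03276 = 0.6880
β_Jessop = 0.00900 / 0.03276 = 0.2747
β_Maddox = 0.03159 / 0.03276 = 0.9643
β_P = Σ w_i β_i = 0.62×-0.2988 + 0.10×0.6880 + 0.12×0.2747 + 0.16×0.9643 = 0.0708
MRP = 10.42% − 4.05% = 6.37%
E(R_P) = R_f + β_P × MRP = 4.05% + 0.0708 × 6.37% = 4.50%

4.50%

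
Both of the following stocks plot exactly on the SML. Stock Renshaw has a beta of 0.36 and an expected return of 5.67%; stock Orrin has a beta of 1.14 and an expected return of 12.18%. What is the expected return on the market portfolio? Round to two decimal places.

Both satisfy E(R) = R_f + β·MRP, so the slope of the SML is
MRP = (12.18% − 5.67%) / (1.14 − 0.36) = 6.51% / 0.78 = 8.3462%
R_f = E(R_Renshaw) − β_Renshaw·MRP = 5.67% − 0.36 × 8.3462% = 2.6654%
E(R_m) = R_f + MRP = 2.6654% + 8.3462% = 11.01%

11.01%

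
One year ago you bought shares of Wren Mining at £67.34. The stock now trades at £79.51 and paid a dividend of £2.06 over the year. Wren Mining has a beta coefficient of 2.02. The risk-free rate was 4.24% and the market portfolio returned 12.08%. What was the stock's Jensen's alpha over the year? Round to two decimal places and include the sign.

Realised HPR = (P1 + D1 − P0) / P0 = (79.51 + 2.06 − 67.34) / 67.34 = 14.23 / 67.34 = 21.1316%
MRP = 12.08% − 4.24% = 7.84%
CAPM required = R_f + β·MRP = 4.24% + 2.02 × 7.84% = 20.0768%
α = realised − required = 21.1316% − 20.0768% = +1.05%

+1.05%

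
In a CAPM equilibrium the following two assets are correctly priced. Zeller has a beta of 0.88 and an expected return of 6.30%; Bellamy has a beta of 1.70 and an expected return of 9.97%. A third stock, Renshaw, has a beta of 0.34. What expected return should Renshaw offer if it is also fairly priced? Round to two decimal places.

3.88%

MRP (SML slope) = (9.97% − 6.30%) / (1.70 − 0.88) = 3.67% / 0.82 = 4.4756%
R_f (intercept) = 6.30% − 0.88 × 4.4756% = 2.3615%
E(R_Renshaw) = R_f + β × MRP = 2.3615% + 0.34 × 4.4756% = 3.88%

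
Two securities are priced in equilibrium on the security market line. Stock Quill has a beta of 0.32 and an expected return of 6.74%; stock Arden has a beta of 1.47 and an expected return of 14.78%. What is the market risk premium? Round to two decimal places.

Both satisfy E(R) = R_f + β·MRP, so the slope of the SML is
MRP = (14.78% − 6.74%) / (1.47 − 0.32) = 8.04% / 1.15 = 6.9913%

6.99%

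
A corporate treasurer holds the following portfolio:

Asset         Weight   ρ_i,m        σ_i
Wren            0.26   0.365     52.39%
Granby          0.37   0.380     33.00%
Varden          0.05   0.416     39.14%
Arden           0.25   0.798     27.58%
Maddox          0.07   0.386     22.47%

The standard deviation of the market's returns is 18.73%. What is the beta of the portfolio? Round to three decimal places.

β_Wren = 0.365 × 52.39% / 18.73% = 1.0209
β_Granby = 0.380 × 33.00% / 18.73% = 0.6695
β_Varden = 0.416 × 39.14% / 18.73% = 0.8693
β_Arden = 0.798 × 27.58% / 18.73% = 1.1751
β_Maddox = 0.386 × 22.47% / 18.73% = 0.4631
β_P = Σ w_i β_i = 0.26×1.0209 + 0.37×0.6695 + 0.05×0.8693 + 0.25×1.1751 + 0.07×0.4631 = 0.8828

0.883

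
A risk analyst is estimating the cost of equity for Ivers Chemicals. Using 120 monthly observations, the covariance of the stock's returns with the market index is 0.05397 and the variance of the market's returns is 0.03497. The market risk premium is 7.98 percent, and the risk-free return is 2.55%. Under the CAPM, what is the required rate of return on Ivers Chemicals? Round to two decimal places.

β = Cov(R_i, R_m) / Var(R_m) = 0.05397 / 0.03497 = 1.5433
E(R) = R_f + β × MRP = 2.55% + 1.5433 × 7.98% = 14.87%

14.87%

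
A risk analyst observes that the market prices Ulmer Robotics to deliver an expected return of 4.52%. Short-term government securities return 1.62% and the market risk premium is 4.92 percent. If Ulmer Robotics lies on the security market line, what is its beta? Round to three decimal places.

0.589

β = (E(R) − R_f) / MRP = (4.52% − 1.62%) / 4.92% = 2.90% / 4.92% = 0.589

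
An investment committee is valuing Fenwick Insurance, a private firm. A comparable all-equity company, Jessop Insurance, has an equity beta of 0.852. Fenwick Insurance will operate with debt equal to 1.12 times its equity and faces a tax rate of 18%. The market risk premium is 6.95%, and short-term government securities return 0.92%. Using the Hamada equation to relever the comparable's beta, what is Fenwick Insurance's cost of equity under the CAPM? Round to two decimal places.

β_L = β_U × [1 + (1 − t)(D/E)] = 0.852 × [1 + (1 − 0.18) × 1.12]
    = 0.852 × [1 + 0.82 × 1.12] = 0.852 × 1.9184 = 1.6345
E(R) = R_f + β_L × MRP = 0.92% + 1.6345 × 6.95% = 12.28%

12.28%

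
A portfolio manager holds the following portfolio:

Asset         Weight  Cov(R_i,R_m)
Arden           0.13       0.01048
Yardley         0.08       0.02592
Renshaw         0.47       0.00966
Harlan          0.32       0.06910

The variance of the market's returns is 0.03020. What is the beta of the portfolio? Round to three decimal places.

β_Arden = 0.01048 / 0.03020 = 0.3470
β_Yardley = 0.02592 / 0.03020 = 0.8583
β_Renshaw = 0.00966 / 0.03020 = 0.3199
β_Harlan = 0.06910 / 0.03020 = 2.2881
β_P = Σ w_i β_i = 0.13×0.3470 + 0.08×0.8583 + 0.47×0.3199 + 0.32×2.2881 = 0.9963

0.996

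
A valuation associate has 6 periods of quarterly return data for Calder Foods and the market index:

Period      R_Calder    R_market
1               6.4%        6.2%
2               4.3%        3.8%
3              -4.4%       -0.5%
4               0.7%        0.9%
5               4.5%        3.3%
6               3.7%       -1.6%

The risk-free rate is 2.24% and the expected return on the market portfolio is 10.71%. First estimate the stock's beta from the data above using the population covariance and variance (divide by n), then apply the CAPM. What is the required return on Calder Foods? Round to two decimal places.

9.56%

Mean R_i = (6.4 + 4.3 − 4.4 + 0.7 + 4.5 + 3.7) / 6 = 2.5333%
Mean R_m = (6.2 + 3.8 − 0.5 + 0.9 + 3.3 − 1.6) / 6 = 2.0167%
Σ(R_i − R̄_i)(R_m − R̄_m) = 37.1267  ⇒  Cov = 37.1267 / 6 = 6.1878
Σ(R_m − R̄_m)² = 42.9883  ⇒  Var(R_m) = 42.9883 / 6 = 7.1647
β = Cov / Var(R_m) = 6.1878 / 7.1647 = 0.8637
MRP = 10.71% − 2.24% = 8.47%
E(R) = R_f + β × MRP = 2.24% + 0.8637 × 8.47% = 9.56%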